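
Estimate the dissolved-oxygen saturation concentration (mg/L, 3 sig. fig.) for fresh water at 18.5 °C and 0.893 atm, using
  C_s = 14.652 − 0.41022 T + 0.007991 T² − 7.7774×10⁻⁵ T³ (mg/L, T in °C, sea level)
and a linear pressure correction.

C_s ≈ 8.31 mg/L

At sea level: C_s = 14.652 − 0.41022×18.5 + 0.007991×18.5² − 7.7774×10⁻⁵×18.5³ = 9.305 mg/L.
Pressure correction: C_s' = 9.305 × 0.893 = 8.310 mg/L.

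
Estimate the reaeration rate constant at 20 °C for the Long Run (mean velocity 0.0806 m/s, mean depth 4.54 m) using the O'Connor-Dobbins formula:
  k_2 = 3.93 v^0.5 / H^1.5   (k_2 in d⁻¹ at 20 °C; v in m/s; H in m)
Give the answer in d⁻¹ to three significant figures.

k_2 = 3.93 × 0.0806^0.5 / 4.54^1.5 = 3.93 × 0.2839 / 9.674 = 0.1153 d⁻¹.

k_2 ≈ 0.115 d⁻¹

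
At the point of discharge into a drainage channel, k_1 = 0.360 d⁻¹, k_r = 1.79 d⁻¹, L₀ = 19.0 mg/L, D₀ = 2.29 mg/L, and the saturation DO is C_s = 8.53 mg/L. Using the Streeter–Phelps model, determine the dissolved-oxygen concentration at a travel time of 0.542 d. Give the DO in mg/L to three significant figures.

DO ≈ 5.54 mg/L

k_1 L₀/(k_r−k_1) = 0.360×19.0/(1.79−0.360) = 6.840/1.430 = 4.783 mg/L.
e^(−k_1 t) = e^(−0.360×0.5420) = 0.8227; e^(−k_r t) = e^(−1.79×0.5420) = 0.3790.
D = 4.783 × (0.8227 − 0.3790) + 2.29 × 0.3790 = 2.122 + 0.8679 = 2.990 mg/L.
DO = C_s − D = 8.53 − 2.990 = 5.540 mg/L.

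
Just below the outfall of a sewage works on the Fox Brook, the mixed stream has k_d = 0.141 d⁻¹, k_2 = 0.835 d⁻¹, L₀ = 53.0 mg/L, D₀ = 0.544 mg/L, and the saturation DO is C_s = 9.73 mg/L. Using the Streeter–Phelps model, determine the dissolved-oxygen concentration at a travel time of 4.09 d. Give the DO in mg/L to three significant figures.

DO ≈ 4.02 mg/L

k_d L₀/(k_2−k_d) = 0.141×53.0/(0.835−0.141) = 7.473/0.6940 = 10.77 mg/L.
e^(−k_d t) = e^(−0.141×4.090) = 0.5618; e^(−k_2 t) = e^(−0.835×4.090) = 0.03287.
D = 10.77 × (0.5618 − 0.03287) + 0.544 × 0.03287 = 5.695 + 0.01788 = 5.713 mg/L.
DO = C_s − D = 9.73 − 5.713 = 4.017 mg/L.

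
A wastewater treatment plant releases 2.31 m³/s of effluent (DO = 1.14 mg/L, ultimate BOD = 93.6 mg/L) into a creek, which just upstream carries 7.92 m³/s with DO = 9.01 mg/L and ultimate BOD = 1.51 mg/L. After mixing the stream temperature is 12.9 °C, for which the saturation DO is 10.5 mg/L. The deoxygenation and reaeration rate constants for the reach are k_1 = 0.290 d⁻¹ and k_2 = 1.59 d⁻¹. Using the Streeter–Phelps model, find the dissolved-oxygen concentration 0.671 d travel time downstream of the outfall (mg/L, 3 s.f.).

DO ≈ 6.99 mg/L

Mixed DO = (7.92×9.01 + 2.31×1.14)/(7.92+2.31) = 73.99/10.23 = 7.233 mg/L.
Mixed L₀ = (7.92×1.51 + 2.31×93.6)/(10.23) = 228.2/10.23 = 22.30 mg/L.
Initial deficit D₀ = C_s − DO₀ = 10.5 − 7.233 = 3.267 mg/L.
D(0.671) = [0.290×22.30/(1.59−0.290)](e^(−0.290×0.671) − e^(−1.59×0.671)) + 3.267 e^(−1.59×0.671)
= 4.976 × (0.8232 − 0.3441) + 3.267 × 0.3441 = 3.508 mg/L.
DO = 10.5 − 3.508 = 6.992 mg/L.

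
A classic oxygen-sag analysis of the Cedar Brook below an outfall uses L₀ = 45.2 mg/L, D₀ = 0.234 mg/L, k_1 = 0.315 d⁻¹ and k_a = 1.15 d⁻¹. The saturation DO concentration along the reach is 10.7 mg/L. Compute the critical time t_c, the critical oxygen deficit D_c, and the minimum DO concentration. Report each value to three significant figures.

With k_a/k_1 = 3.651 and 1 − D₀(k_a−k_1)/(k_1 L₀) = 0.9863,
t_c = ln(3.651 × 0.9863) / (1.15 − 0.315) = ln(3.601) / 0.8350 = 1.281/0.8350 = 1.534 d.
L(t_c) = L₀ e^(−k_1 t_c) = 45.2 × 0.6167 = 27.88 mg/L, and at the critical point k_a D_c = k_1 L, so D_c = (0.315/1.15) × 27.88 = 7.636 mg/L.
Minimum DO = C_s − D_c = 10.7 − 7.636 = 3.064 mg/L.

t_c ≈ 1.53 d; D_c ≈ 7.64 mg/L; min DO ≈ 3.06 mg/L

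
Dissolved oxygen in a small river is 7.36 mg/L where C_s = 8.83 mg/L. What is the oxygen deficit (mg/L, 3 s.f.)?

D ≈ 1.47 mg/L

D = C_s − C = 8.83 − 7.36 = 1.47 mg/L.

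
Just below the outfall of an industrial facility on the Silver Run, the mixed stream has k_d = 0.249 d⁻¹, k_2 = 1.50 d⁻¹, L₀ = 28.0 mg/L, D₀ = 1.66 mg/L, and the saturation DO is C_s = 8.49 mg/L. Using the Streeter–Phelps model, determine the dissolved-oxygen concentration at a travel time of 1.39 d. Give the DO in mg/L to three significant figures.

DO ≈ 5.03 mg/L

k_d L₀/(k_2−k_d) = 0.249×28.0/(1.50−0.249) = 6.972/1.251 = 5.573 mg/L.
e^(−k_d t) = e^(−0.249×1.390) = 0.7074; e^(−k_2 t) = e^(−1.50×1.390) = 0.1243.
D = 5.573 × (0.7074 − 0.1243) + 1.66 × 0.1243 = 3.250 + 0.2063 = 3.456 mg/L.
DO = C_s − D = 8.49 − 3.456 = 5.034 mg/L.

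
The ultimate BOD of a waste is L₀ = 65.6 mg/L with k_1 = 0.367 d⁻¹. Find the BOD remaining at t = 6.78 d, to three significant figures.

L ≈ 5.45 mg/L

L_t = L₀ e^(−k_1 t) = 65.6 × e^(−0.367×6.78) = 65.6 × 0.08305 = 5.448 mg/L.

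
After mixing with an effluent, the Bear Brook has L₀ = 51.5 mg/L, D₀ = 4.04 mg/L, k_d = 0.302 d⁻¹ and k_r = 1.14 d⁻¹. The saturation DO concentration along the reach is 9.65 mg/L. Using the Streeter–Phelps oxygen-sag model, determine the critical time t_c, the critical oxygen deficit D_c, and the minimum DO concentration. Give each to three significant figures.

t_c ≈ 1.29 d; D_c ≈ 9.23 mg/L; min DO ≈ 0.415 mg/L

With k_r/k_d = 3.775 and 1 − D₀(k_r−k_d)/(k_d L₀) = 0.7823,
t_c = ln(3.775 × 0.7823) / (1.14 − 0.302) = ln(2.953) / 0.8380 = 1.083/0.8380 = 1.292 d.
L(t_c) = L₀ e^(−k_d t_c) = 51.5 × 0.6769 = 34.86 mg/L, and at the critical point k_r D_c = k_d L, so D_c = (0.302/1.14) × 34.86 = 9.235 mg/L.
Minimum DO = C_s − D_c = 9.65 − 9.235 = 0.4152 mg/L.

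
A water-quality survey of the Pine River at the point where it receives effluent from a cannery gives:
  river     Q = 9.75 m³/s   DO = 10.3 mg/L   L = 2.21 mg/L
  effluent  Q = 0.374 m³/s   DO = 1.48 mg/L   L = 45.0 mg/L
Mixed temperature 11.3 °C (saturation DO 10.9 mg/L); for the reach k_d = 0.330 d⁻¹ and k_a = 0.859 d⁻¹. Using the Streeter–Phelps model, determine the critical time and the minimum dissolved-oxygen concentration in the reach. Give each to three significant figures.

Mixed DO = (9.75×10.3 + 0.374×1.48)/(9.75+0.374) = 101.0/10.12 = 9.974 mg/L.
Mixed L₀ = (9.75×2.21 + 0.374×45.0)/(10.12) = 38.38/10.12 = 3.791 mg/L.
Initial deficit D₀ = C_s − DO₀ = 10.9 − 9.974 = 0.9258 mg/L.
t_c = (1/0.5290) ln[(0.859/0.330)(1 − 0.9258×0.5290/(0.330×3.791))] = 1.890 × ln(1.584) = 0.8694 d.
D_c = (0.330/0.859) × 3.791 × e^(−0.330×0.8694) = 0.3842 × 3.791 × 0.7506 = 1.093 mg/L.
Minimum DO = 10.9 − 1.093 = 9.807 mg/L.

t_c ≈ 0.869 d; minimum DO ≈ 9.81 mg/L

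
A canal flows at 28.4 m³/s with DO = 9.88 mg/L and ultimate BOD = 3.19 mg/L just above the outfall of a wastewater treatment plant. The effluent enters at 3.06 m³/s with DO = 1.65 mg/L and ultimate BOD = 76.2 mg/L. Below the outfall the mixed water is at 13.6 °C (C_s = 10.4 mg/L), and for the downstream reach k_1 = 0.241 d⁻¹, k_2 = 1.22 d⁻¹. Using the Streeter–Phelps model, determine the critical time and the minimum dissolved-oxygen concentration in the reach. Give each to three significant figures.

Mixed DO = (28.4×9.88 + 3.06×1.65)/(28.4+3.06) = 285.6/31.46 = 9.079 mg/L.
Mixed L₀ = (28.4×3.19 + 3.06×76.2)/(31.46) = 323.8/31.46 = 10.29 mg/L.
Initial deficit D₀ = C_s − DO₀ = 10.4 − 9.079 = 1.321 mg/L.
t_c = (1/0.9790) ln[(1.22/0.241)(1 − 1.321×0.9790/(0.241×10.29))] = 1.021 × ln(2.424) = 0.9043 d.
D_c = (0.241/1.22) × 10.29 × e^(−0.241×0.9043) = 0.1975 × 10.29 × 0.8042 = 1.635 mg/L.
Minimum DO = 10.4 − 1.635 = 8.765 mg/L.

t_c ≈ 0.904 d; minimum DO ≈ 8.77 mg/L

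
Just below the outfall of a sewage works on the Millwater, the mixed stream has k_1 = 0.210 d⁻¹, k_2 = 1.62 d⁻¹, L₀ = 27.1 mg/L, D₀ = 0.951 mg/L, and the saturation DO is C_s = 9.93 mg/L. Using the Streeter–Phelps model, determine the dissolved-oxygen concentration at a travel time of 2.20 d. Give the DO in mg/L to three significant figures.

k_1 L₀/(k_2−k_1) = 0.210×27.1/(1.62−0.210) = 5.691/1.410 = 4.036 mg/L.
e^(−k_1 t) = e^(−0.210×2.200) = 0.6300; e^(−k_2 t) = e^(−1.62×2.200) = 0.02833.
D = 4.036 × (0.6300 − 0.02833) + 0.951 × 0.02833 = 2.429 + 0.02694 = 2.455 mg/L.
DO = C_s − D = 9.93 − 2.455 = 7.475 mg/L.

DO ≈ 7.47 mg/L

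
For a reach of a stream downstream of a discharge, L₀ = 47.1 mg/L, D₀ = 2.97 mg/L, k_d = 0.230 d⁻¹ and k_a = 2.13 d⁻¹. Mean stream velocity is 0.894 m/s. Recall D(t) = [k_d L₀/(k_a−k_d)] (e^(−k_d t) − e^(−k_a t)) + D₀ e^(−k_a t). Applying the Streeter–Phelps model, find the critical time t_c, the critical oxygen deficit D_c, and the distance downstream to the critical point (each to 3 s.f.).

t_c = [1/(k_a−k_d)] ln[(k_a/k_d)(1 − D₀(k_a−k_d)/(k_d L₀))]
= [1/(2.13−0.230)] ln[(2.13/0.230)(1 − 2.97×1.900/(0.230×47.1))]
= (1/1.900) ln[9.261 × 0.4791] = 0.5263 × ln(4.437) = 0.5263 × 1.490 = 0.7842 d.
L(t_c) = L₀ e^(−k_d t_c) = 47.1 × 0.8350 = 39.33 mg/L, and at the critical point k_a D_c = k_d L, so D_c = (0.230/2.13) × 39.33 = 4.247 mg/L.
x_c = v t_c = 0.894 m/s × 0.7842 d × 86400 s/d = 60570 m ≈ 60.6 km.

t_c ≈ 0.784 d; D_c ≈ 4.25 mg/L; x_c ≈ 60.6 km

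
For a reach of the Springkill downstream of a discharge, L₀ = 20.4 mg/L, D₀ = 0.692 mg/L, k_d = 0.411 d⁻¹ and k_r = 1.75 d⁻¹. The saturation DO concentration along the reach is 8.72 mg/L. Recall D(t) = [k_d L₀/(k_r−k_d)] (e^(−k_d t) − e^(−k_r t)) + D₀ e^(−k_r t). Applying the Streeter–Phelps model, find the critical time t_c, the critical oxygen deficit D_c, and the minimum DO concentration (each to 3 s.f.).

At the critical point dD/dt = 0, so k_d L₀ e^(−k_d t) = k_r D. Substituting D(t) from the Streeter–Phelps equation and solving for t gives
t_c = ln[(k_r/k_d)(1 − D₀(k_r−k_d)/(k_d L₀))] / (k_r−k_d).
Here k_r−k_d = 1.339 d⁻¹ and 1 − D₀(k_r−k_d)/(k_d L₀) = 1 − 0.692×1.339/(0.411×20.4) = 0.8895, so
t_c = ln(4.258 × 0.8895) / 1.339 = 1.332 / 1.339 = 0.9945 d.
D_c = (k_d/k_r) L₀ e^(−k_d t_c) = (0.411/1.75) × 20.4 × e^(−0.411×0.9945) = 0.2349 × 20.4 × 0.6645 = 3.184 mg/L.
Minimum DO = C_s − D_c = 8.72 − 3.184 = 5.536 mg/L.

t_c ≈ 0.995 d; D_c ≈ 3.18 mg/L; min DO ≈ 5.54 mg/L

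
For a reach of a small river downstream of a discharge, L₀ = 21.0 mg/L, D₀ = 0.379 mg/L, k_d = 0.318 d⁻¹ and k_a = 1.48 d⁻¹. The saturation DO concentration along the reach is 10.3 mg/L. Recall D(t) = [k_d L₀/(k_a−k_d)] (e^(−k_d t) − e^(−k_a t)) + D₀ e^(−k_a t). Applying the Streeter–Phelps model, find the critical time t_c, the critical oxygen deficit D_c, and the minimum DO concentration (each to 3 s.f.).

t_c = [1/(k_a−k_d)] ln[(k_a/k_d)(1 − D₀(k_a−k_d)/(k_d L₀))]
= [1/(1.48−0.318)] ln[(1.48/0.318)(1 − 0.379×1.162/(0.318×21.0))]
= (1/1.162) ln[4.654 × 0.9341] = 0.8606 × ln(4.347) = 0.8606 × 1.470 = 1.265 d.
L(t_c) = L₀ e^(−k_d t_c) = 21.0 × 0.6689 = 14.05 mg/L, and at the critical point k_a D_c = k_d L, so D_c = (0.318/1.48) × 14.05 = 3.018 mg/L.
Minimum DO = C_s − D_c = 10.3 − 3.018 = 7.282 mg/L.

t_c ≈ 1.26 d; D_c ≈ 3.02 mg/L; min DO ≈ 7.28 mg/L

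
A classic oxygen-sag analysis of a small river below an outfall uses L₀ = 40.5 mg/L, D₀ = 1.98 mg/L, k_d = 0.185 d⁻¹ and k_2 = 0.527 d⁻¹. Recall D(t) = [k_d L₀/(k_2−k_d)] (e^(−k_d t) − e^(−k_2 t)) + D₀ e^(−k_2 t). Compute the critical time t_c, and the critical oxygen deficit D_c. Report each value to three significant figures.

t_c ≈ 2.78 d; D_c ≈ 8.49 mg/L

At the critical point dD/dt = 0, so k_d L₀ e^(−k_d t) = k_2 D. Substituting D(t) from the Streeter–Phelps equation and solving for t gives
t_c = ln[(k_2/k_d)(1 − D₀(k_2−k_d)/(k_d L₀))] / (k_2−k_d).
Here k_2−k_d = 0.3420 d⁻¹ and 1 − D₀(k_2−k_d)/(k_d L₀) = 1 − 1.98×0.3420/(0.185×40.5) = 0.9096, so
t_c = ln(2.849 × 0.9096) / 0.3420 = 0.9521 / 0.3420 = 2.784 d.
D_c = (k_d/k_2) L₀ e^(−k_d t_c) = (0.185/0.527) × 40.5 × e^(−0.185×2.784) = 0.3510 × 40.5 × 0.5975 = 8.495 mg/L.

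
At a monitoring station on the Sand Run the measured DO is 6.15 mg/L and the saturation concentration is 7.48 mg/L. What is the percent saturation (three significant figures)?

% saturation = C/C_s × 100 = 6.15/7.48 × 100 = 82.2 %.

82.2 % saturation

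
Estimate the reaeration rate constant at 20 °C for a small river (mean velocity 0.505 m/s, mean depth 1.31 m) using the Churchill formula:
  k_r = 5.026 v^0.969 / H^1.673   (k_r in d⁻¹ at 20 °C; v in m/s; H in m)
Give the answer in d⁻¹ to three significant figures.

k_r ≈ 1.65 d⁻¹

k_r = 5.026 × 0.505^0.969 / 1.31^1.673 = 5.026 × 0.5158 / 1.571 = 1.650 d⁻¹.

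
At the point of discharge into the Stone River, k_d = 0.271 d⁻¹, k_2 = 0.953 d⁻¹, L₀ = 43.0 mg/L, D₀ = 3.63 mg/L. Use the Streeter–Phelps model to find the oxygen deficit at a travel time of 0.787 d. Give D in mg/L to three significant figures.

k_d L₀/(k_2−k_d) = 0.271×43.0/(0.953−0.271) = 11.65/0.6820 = 17.09 mg/L.
e^(−k_d t) = e^(−0.271×0.7870) = 0.8079; e^(−k_2 t) = e^(−0.953×0.7870) = 0.4724.
D = 17.09 × (0.8079 − 0.4724) + 3.63 × 0.4724 = 5.734 + 1.715 = 7.448 mg/L.

D ≈ 7.45 mg/L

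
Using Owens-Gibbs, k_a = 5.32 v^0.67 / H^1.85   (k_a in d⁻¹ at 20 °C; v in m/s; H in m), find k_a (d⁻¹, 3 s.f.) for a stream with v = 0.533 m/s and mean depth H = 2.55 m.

k_a = 5.32 × 0.533^0.67 / 2.55^1.85 = 5.32 × 0.6560 / 5.651 = 0.6176 d⁻¹.

k_a ≈ 0.618 d⁻¹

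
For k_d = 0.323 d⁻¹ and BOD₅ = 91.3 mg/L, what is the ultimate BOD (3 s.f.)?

BOD₅ = L₀(1 − e^(−5k_d)) ⇒ L₀ = BOD₅ / (1 − e^(−5×0.323))
= 91.3 / (1 − 0.1989) = 91.3 / 0.8011 = 114.0 mg/L.

L₀ ≈ 114 mg/L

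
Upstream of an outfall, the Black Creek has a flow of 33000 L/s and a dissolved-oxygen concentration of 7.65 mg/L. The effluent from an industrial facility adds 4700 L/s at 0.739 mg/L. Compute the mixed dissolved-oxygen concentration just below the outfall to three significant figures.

Flow-weighted mixing: C = (Q_r C_r + Q_w C_w)/(Q_r + Q_w)
= (33000×7.65 + 4700×0.739)/(33000 + 4700) = 255900/37700 = 6.788 mg/L.

6.79 mg/L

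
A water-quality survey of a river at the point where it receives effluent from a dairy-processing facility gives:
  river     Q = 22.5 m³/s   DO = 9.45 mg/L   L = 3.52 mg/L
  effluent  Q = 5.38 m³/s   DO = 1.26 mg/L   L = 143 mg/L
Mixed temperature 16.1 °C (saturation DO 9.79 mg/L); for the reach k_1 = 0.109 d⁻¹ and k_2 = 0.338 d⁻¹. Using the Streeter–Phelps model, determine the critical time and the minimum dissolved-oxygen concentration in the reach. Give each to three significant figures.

Mixed DO = (22.5×9.45 + 5.38×1.26)/(22.5+5.38) = 219.4/27.88 = 7.870 mg/L.
Mixed L₀ = (22.5×3.52 + 5.38×143)/(27.88) = 848.5/27.88 = 30.44 mg/L.
Initial deficit D₀ = C_s − DO₀ = 9.79 − 7.870 = 1.920 mg/L.
t_c = (1/0.2290) ln[(0.338/0.109)(1 − 1.920×0.2290/(0.109×30.44))] = 4.367 × ln(2.690) = 4.321 d.
D_c = (0.109/0.338) × 30.44 × e^(−0.109×4.321) = 0.3225 × 30.44 × 0.6244 = 6.128 mg/L.
Minimum DO = 9.79 − 6.128 = 3.662 mg/L.

t_c ≈ 4.32 d; minimum DO ≈ 3.66 mg/L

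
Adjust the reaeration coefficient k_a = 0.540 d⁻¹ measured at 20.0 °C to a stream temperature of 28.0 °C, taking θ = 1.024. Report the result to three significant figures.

k_a ≈ 0.653 d⁻¹

k_a(T₂) = k_a(T₁) · θ^(T₂−T₁) = 0.540 × 1.024^(28.0−20.0)
= 0.540 × 1.024^8.00 = 0.540 × 1.209 = 0.6528 d⁻¹.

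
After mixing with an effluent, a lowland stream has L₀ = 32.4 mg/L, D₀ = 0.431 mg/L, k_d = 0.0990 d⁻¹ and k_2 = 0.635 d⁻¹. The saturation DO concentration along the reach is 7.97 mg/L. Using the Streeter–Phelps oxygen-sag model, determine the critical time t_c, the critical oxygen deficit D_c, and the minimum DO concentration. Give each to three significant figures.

With k_2/k_d = 6.414 and 1 − D₀(k_2−k_d)/(k_d L₀) = 0.9280,
t_c = ln(6.414 × 0.9280) / (0.635 − 0.0990) = ln(5.952) / 0.5360 = 1.784/0.5360 = 3.328 d.
L(t_c) = L₀ e^(−k_d t_c) = 32.4 × 0.7193 = 23.31 mg/L, and at the critical point k_2 D_c = k_d L, so D_c = (0.0990/0.635) × 23.31 = 3.633 mg/L.
Minimum DO = C_s − D_c = 7.97 − 3.633 = 4.337 mg/L.

t_c ≈ 3.33 d; D_c ≈ 3.63 mg/L; min DO ≈ 4.34 mg/L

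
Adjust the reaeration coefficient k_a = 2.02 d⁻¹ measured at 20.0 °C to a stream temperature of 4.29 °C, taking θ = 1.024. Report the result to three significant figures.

k_a ≈ 1.39 d⁻¹

k_a(T₂) = k_a(T₁) · θ^(T₂−T₁) = 2.02 × 1.024^(4.29−20.0)
= 2.02 × 1.024^-15.7 = 2.02 × 0.6889 = 1.392 d⁻¹.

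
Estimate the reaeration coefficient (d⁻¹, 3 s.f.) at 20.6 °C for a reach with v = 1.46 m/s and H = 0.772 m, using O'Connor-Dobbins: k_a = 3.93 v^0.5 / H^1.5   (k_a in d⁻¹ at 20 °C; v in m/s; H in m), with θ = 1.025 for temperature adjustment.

k_a(20) = 3.93 × 1.46^0.5 / 0.772^1.5 = 3.93 × 1.208 / 0.6783 = 7.001 d⁻¹.
k_a(20.6) = 7.001 × 1.025^(20.6−20) = 7.001 × 1.015 = 7.105 d⁻¹.

k_a ≈ 7.11 d⁻¹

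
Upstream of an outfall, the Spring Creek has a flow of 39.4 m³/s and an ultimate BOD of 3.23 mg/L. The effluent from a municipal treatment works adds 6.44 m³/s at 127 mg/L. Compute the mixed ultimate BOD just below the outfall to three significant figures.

20.6 mg/L

Flow-weighted mixing: C = (Q_r C_r + Q_w C_w)/(Q_r + Q_w)
= (39.4×3.23 + 6.44×127)/(39.4 + 6.44) = 945.1/45.84 = 20.62 mg/L.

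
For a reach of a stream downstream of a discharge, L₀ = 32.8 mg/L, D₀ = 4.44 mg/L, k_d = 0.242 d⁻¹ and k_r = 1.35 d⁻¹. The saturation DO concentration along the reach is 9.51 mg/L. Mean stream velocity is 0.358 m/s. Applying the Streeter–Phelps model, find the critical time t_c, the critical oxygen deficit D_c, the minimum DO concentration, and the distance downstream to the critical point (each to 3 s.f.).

With k_r/k_d = 5.579 and 1 − D₀(k_r−k_d)/(k_d L₀) = 0.3802,
t_c = ln(5.579 × 0.3802) / (1.35 − 0.242) = ln(2.121) / 1.108 = 0.7519/1.108 = 0.6786 d.
L(t_c) = L₀ e^(−k_d t_c) = 32.8 × 0.8485 = 27.83 mg/L, and at the critical point k_r D_c = k_d L, so D_c = (0.242/1.35) × 27.83 = 4.989 mg/L.
Minimum DO = C_s − D_c = 9.51 − 4.989 = 4.521 mg/L.
x_c = v t_c = 0.358 m/s × 0.6786 d × 86400 s/d = 20990 m ≈ 21.0 km.

t_c ≈ 0.679 d; D_c ≈ 4.99 mg/L; min DO ≈ 4.52 mg/L; x_c ≈ 21.0 km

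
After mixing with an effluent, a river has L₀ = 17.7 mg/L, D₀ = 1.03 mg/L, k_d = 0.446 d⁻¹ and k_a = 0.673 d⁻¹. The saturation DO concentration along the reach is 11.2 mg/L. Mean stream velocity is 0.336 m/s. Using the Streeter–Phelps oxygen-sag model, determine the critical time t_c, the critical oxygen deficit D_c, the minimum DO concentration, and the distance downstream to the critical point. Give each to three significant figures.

With k_a/k_d = 1.509 and 1 − D₀(k_a−k_d)/(k_d L₀) = 0.9704,
t_c = ln(1.509 × 0.9704) / (0.673 − 0.446) = ln(1.464) / 0.2270 = 0.3814/0.2270 = 1.680 d.
D_c = (k_d/k_a) L₀ e^(−k_d t_c) = (0.446/0.673) × 17.7 × e^(−0.446×1.680) = 0.6627 × 17.7 × 0.4727 = 5.545 mg/L.
Minimum DO = C_s − D_c = 11.2 − 5.545 = 5.655 mg/L.
x_c = v t_c = 0.336 m/s × 1.680 d × 86400 s/d = 48770 m ≈ 48.8 km.

t_c ≈ 1.68 d; D_c ≈ 5.54 mg/L; min DO ≈ 5.66 mg/L; x_c ≈ 48.8 km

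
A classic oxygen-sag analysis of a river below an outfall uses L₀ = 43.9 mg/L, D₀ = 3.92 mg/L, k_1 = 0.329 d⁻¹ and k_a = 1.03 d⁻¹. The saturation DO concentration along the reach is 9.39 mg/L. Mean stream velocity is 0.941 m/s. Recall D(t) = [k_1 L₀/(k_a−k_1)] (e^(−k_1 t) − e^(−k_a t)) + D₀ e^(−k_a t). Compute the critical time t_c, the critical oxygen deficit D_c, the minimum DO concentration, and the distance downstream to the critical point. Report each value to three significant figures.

t_c ≈ 1.33 d; D_c ≈ 9.06 mg/L; min DO ≈ 0.328 mg/L; x_c ≈ 108 km

With k_a/k_1 = 3.131 and 1 − D₀(k_a−k_1)/(k_1 L₀) = 0.8097,
t_c = ln(3.131 × 0.8097) / (1.03 − 0.329) = ln(2.535) / 0.7010 = 0.9302/0.7010 = 1.327 d.
D_c = (k_1/k_a) L₀ e^(−k_1 t_c) = (0.329/1.03) × 43.9 × e^(−0.329×1.327) = 0.3194 × 43.9 × 0.6462 = 9.062 mg/L.
Minimum DO = C_s − D_c = 9.39 − 9.062 = 0.3281 mg/L.
x_c = v t_c = 0.941 m/s × 1.327 d × 86400 s/d = 107900 m ≈ 108 km.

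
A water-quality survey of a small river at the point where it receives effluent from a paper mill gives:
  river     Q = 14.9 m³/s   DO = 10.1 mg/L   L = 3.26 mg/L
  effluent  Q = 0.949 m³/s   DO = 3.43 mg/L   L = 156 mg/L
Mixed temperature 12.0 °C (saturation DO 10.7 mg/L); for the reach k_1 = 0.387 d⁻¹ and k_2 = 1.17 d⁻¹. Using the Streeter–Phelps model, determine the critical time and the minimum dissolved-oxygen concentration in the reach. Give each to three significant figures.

t_c ≈ 1.19 d; minimum DO ≈ 8.11 mg/L

Mixed DO = (14.9×10.1 + 0.949×3.43)/(14.9+0.949) = 153.7/15.85 = 9.701 mg/L.
Mixed L₀ = (14.9×3.26 + 0.949×156)/(15.85) = 196.6/15.85 = 12.41 mg/L.
Initial deficit D₀ = C_s − DO₀ = 10.7 − 9.701 = 0.9994 mg/L.
t_c = (1/0.7830) ln[(1.17/0.387)(1 − 0.9994×0.7830/(0.387×12.41))] = 1.277 × ln(2.530) = 1.186 d.
D_c = (0.387/1.17) × 12.41 × e^(−0.387×1.186) = 0.3308 × 12.41 × 0.6320 = 2.593 mg/L.
Minimum DO = 10.7 − 2.593 = 8.107 mg/L.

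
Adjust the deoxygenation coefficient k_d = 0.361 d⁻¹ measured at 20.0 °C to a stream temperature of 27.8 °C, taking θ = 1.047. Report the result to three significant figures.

k_d(T₂) = k_d(T₁) · θ^(T₂−T₁) = 0.361 × 1.047^(27.8−20.0)
= 0.361 × 1.047^7.80 = 0.361 × 1.431 = 0.5165 d⁻¹.

k_d ≈ 0.517 d⁻¹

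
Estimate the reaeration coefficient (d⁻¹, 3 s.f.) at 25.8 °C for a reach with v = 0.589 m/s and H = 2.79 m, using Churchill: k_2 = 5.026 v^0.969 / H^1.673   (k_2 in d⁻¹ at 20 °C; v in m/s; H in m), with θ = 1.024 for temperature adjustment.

k_2 ≈ 0.620 d⁻¹

k_2(20) = 5.026 × 0.589^0.969 / 2.79^1.673 = 5.026 × 0.5987 / 5.565 = 0.5407 d⁻¹.
k_2(25.8) = 0.5407 × 1.024^(25.8−20) = 0.5407 × 1.147 = 0.6205 d⁻¹.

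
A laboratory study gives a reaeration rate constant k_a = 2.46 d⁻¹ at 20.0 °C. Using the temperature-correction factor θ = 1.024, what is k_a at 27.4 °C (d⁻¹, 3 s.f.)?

k_a ≈ 2.93 d⁻¹

k_a(T₂) = k_a(T₁) · θ^(T₂−T₁) = 2.46 × 1.024^(27.4−20.0)
= 2.46 × 1.024^7.40 = 2.46 × 1.192 = 2.932 d⁻¹.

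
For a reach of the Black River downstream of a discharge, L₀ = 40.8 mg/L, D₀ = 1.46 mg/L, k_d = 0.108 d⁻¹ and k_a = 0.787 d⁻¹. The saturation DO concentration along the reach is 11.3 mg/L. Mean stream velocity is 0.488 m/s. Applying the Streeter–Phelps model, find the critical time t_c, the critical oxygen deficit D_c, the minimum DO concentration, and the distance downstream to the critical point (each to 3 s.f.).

t_c = [1/(k_a−k_d)] ln[(k_a/k_d)(1 − D₀(k_a−k_d)/(k_d L₀))]
= [1/(0.787−0.108)] ln[(0.787/0.108)(1 − 1.46×0.6790/(0.108×40.8))]
= (1/0.6790) ln[7.287 × 0.7750] = 1.473 × ln(5.648) = 1.473 × 1.731 = 2.550 d.
L(t_c) = L₀ e^(−k_d t_c) = 40.8 × 0.7593 = 30.98 mg/L, and at the critical point k_a D_c = k_d L, so D_c = (0.108/0.787) × 30.98 = 4.251 mg/L.
Minimum DO = C_s − D_c = 11.3 − 4.251 = 7.049 mg/L.
x_c = v t_c = 0.488 m/s × 2.550 d × 86400 s/d = 107500 m ≈ 108 km.

t_c ≈ 2.55 d; D_c ≈ 4.25 mg/L; min DO ≈ 7.05 mg/L; x_c ≈ 108 km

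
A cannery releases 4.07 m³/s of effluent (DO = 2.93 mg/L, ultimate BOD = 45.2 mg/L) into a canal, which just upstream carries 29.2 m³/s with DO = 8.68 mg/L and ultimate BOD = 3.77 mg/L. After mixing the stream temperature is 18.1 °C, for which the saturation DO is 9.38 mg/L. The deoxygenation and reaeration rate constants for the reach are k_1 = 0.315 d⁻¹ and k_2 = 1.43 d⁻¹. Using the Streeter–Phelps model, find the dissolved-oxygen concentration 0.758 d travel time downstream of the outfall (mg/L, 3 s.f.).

DO ≈ 7.78 mg/L

Mixed DO = (29.2×8.68 + 4.07×2.93)/(29.2+4.07) = 265.4/33.27 = 7.977 mg/L.
Mixed L₀ = (29.2×3.77 + 4.07×45.2)/(33.27) = 294.0/33.27 = 8.838 mg/L.
Initial deficit D₀ = C_s − DO₀ = 9.38 − 7.977 = 1.403 mg/L.
D(0.758) = [0.315×8.838/(1.43−0.315)](e^(−0.315×0.758) − e^(−1.43×0.758)) + 1.403 e^(−1.43×0.758)
= 2.497 × (0.7876 − 0.3383) + 1.403 × 0.3383 = 1.597 mg/L.
DO = 9.38 − 1.597 = 7.783 mg/L.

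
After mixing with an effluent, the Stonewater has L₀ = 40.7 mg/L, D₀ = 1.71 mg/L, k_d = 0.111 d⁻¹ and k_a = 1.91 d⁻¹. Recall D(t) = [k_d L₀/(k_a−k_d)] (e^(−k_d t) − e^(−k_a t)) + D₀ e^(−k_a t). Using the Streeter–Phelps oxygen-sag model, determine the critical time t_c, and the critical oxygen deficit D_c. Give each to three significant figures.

At the critical point dD/dt = 0, so k_d L₀ e^(−k_d t) = k_a D. Substituting D(t) from the Streeter–Phelps equation and solving for t gives
t_c = ln[(k_a/k_d)(1 − D₀(k_a−k_d)/(k_d L₀))] / (k_a−k_d).
Here k_a−k_d = 1.799 d⁻¹ and 1 − D₀(k_a−k_d)/(k_d L₀) = 1 − 1.71×1.799/(0.111×40.7) = 0.3191, so
t_c = ln(17.21 × 0.3191) / 1.799 = 1.703 / 1.799 = 0.9466 d.
L(t_c) = L₀ e^(−k_d t_c) = 40.7 × 0.9003 = 36.64 mg/L, and at the critical point k_a D_c = k_d L, so D_c = (0.111/1.91) × 36.64 = 2.129 mg/L.

t_c ≈ 0.947 d; D_c ≈ 2.13 mg/L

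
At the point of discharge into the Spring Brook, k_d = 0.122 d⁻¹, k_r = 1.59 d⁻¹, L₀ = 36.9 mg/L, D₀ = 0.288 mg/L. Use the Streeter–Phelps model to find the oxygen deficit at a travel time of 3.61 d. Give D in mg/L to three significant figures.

D ≈ 1.97 mg/L

k_d L₀/(k_r−k_d) = 0.122×36.9/(1.59−0.122) = 4.502/1.468 = 3.067 mg/L.
e^(−k_d t) = e^(−0.122×3.610) = 0.6438; e^(−k_r t) = e^(−1.59×3.610) = 0.003215.
D = 3.067 × (0.6438 − 0.003215) + 0.288 × 0.003215 = 1.964 + 0.0009259 = 1.965 mg/L.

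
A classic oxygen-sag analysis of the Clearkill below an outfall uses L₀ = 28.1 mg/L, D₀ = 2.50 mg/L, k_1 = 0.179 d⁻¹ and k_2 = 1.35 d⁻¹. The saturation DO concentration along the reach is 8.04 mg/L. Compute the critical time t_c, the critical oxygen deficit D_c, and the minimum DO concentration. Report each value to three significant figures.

At the critical point dD/dt = 0, so k_1 L₀ e^(−k_1 t) = k_2 D. Substituting D(t) from the Streeter–Phelps equation and solving for t gives
t_c = ln[(k_2/k_1)(1 − D₀(k_2−k_1)/(k_1 L₀))] / (k_2−k_1).
Here k_2−k_1 = 1.171 d⁻¹ and 1 − D₀(k_2−k_1)/(k_1 L₀) = 1 − 2.50×1.171/(0.179×28.1) = 0.4180, so
t_c = ln(7.542 × 0.4180) / 1.171 = 1.148 / 1.171 = 0.9805 d.
L(t_c) = L₀ e^(−k_1 t_c) = 28.1 × 0.8390 = 23.58 mg/L, and at the critical point k_2 D_c = k_1 L, so D_c = (0.179/1.35) × 23.58 = 3.126 mg/L.
Minimum DO = C_s − D_c = 8.04 − 3.126 = 4.914 mg/L.

t_c ≈ 0.980 d; D_c ≈ 3.13 mg/L; min DO ≈ 4.91 mg/L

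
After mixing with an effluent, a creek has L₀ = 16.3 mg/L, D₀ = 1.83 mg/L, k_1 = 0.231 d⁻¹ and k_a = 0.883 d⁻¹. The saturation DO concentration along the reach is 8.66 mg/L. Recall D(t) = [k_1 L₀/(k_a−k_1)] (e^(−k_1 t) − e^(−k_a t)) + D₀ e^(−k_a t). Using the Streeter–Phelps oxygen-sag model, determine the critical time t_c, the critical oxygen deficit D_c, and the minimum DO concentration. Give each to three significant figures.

t_c ≈ 1.47 d; D_c ≈ 3.03 mg/L; min DO ≈ 5.63 mg/L

With k_a/k_1 = 3.823 and 1 − D₀(k_a−k_1)/(k_1 L₀) = 0.6831,
t_c = ln(3.823 × 0.6831) / (0.883 − 0.231) = ln(2.611) / 0.6520 = 0.9598/0.6520 = 1.472 d.
L(t_c) = L₀ e^(−k_1 t_c) = 16.3 × 0.7117 = 11.60 mg/L, and at the critical point k_a D_c = k_1 L, so D_c = (0.231/0.883) × 11.60 = 3.035 mg/L.
Minimum DO = C_s − D_c = 8.66 − 3.035 = 5.625 mg/L.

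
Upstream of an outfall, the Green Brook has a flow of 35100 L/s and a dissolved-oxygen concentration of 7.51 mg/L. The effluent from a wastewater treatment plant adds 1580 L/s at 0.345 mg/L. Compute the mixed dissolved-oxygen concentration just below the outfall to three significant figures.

7.20 mg/L

Flow-weighted mixing: C = (Q_r C_r + Q_w C_w)/(Q_r + Q_w)
= (35100×7.51 + 1580×0.345)/(35100 + 1580) = 264100/36680 = 7.201 mg/L.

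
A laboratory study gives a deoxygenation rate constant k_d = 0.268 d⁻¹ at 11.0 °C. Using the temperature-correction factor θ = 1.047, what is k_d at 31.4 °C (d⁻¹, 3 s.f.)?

k_d ≈ 0.684 d⁻¹

k_d(T₂) = k_d(T₁) · θ^(T₂−T₁) = 0.268 × 1.047^(31.4−11.0)
= 0.268 × 1.047^20.4 = 0.268 × 2.552 = 0.6840 d⁻¹.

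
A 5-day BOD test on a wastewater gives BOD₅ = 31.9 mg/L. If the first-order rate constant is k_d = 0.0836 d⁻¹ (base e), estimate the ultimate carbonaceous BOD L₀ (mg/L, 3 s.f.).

BOD₅ = L₀(1 − e^(−5k_d)) ⇒ L₀ = BOD₅ / (1 − e^(−5×0.0836))
= 31.9 / (1 − 0.6584) = 31.9 / 0.3416 = 93.37 mg/L.

L₀ ≈ 93.4 mg/L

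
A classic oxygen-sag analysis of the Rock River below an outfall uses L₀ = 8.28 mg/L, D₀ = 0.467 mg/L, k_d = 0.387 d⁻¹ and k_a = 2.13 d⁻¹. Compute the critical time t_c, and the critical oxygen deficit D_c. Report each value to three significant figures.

t_c ≈ 0.810 d; D_c ≈ 1.10 mg/L

At the critical point dD/dt = 0, so k_d L₀ e^(−k_d t) = k_a D. Substituting D(t) from the Streeter–Phelps equation and solving for t gives
t_c = ln[(k_a/k_d)(1 − D₀(k_a−k_d)/(k_d L₀))] / (k_a−k_d).
Here k_a−k_d = 1.743 d⁻¹ and 1 − D₀(k_a−k_d)/(k_d L₀) = 1 − 0.467×1.743/(0.387×8.28) = 0.7460, so
t_c = ln(5.504 × 0.7460) / 1.743 = 1.412 / 1.743 = 0.8103 d.
D_c = (k_d/k_a) L₀ e^(−k_d t_c) = (0.387/2.13) × 8.28 × e^(−0.387×0.8103) = 0.1817 × 8.28 × 0.7308 = 1.099 mg/L.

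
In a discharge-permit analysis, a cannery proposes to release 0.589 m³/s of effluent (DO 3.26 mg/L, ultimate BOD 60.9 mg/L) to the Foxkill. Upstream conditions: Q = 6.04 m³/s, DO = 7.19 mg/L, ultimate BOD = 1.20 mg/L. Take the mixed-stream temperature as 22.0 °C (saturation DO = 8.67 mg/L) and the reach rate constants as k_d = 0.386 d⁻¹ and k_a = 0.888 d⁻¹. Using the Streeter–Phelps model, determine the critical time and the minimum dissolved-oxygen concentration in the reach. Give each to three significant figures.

Mixed DO = (6.04×7.19 + 0.589×3.26)/(6.04+0.589) = 45.35/6.629 = 6.841 mg/L.
Mixed L₀ = (6.04×1.20 + 0.589×60.9)/(6.629) = 43.12/6.629 = 6.504 mg/L.
Initial deficit D₀ = C_s − DO₀ = 8.67 − 6.841 = 1.829 mg/L.
t_c = (1/0.5020) ln[(0.888/0.386)(1 − 1.829×0.5020/(0.386×6.504))] = 1.992 × ln(1.459) = 0.7527 d.
D_c = (0.386/0.888) × 6.504 × e^(−0.386×0.7527) = 0.4347 × 6.504 × 0.7479 = 2.114 mg/L.
Minimum DO = 8.67 − 2.114 = 6.556 mg/L.

t_c ≈ 0.753 d; minimum DO ≈ 6.56 mg/L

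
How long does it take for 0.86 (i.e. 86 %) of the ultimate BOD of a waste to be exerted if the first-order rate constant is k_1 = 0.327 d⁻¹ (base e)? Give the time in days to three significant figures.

t ≈ 6.01 d

y/L₀ = 1 − e^(−k_1 t) = 0.86 ⇒ e^(−k_1 t) = 0.140
t = −ln(0.140) / 0.327 = 1.966 / 0.327 = 6.013 d.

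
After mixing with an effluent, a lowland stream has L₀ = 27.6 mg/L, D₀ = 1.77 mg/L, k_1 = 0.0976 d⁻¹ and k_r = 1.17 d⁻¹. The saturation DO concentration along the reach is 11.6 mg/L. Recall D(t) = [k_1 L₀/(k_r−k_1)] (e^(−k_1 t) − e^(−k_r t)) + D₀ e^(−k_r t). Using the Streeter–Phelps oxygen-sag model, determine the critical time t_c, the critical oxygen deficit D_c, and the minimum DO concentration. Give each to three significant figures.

At the critical point dD/dt = 0, so k_1 L₀ e^(−k_1 t) = k_r D. Substituting D(t) from the Streeter–Phelps equation and solving for t gives
t_c = ln[(k_r/k_1)(1 − D₀(k_r−k_1)/(k_1 L₀))] / (k_r−k_1).
Here k_r−k_1 = 1.072 d⁻¹ and 1 − D₀(k_r−k_1)/(k_1 L₀) = 1 − 1.77×1.072/(0.0976×27.6) = 0.2954, so
t_c = ln(11.99 × 0.2954) / 1.072 = 1.264 / 1.072 = 1.179 d.
D_c = (k_1/k_r) L₀ e^(−k_1 t_c) = (0.0976/1.17) × 27.6 × e^(−0.0976×1.179) = 0.08342 × 27.6 × 0.8913 = 2.052 mg/L.
Minimum DO = C_s − D_c = 11.6 − 2.052 = 9.548 mg/L.

t_c ≈ 1.18 d; D_c ≈ 2.05 mg/L; min DO ≈ 9.55 mg/L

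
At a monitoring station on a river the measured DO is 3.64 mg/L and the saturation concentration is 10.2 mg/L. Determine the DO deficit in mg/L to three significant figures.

D ≈ 6.56 mg/L

D = C_s − C = 10.2 − 3.64 = 6.56 mg/L.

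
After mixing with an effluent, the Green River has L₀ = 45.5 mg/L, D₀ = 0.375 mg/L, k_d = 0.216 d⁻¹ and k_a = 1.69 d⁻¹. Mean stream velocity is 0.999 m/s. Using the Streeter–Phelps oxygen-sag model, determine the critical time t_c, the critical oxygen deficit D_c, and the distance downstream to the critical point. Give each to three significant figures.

t_c ≈ 1.36 d; D_c ≈ 4.34 mg/L; x_c ≈ 117 km

t_c = [1/(k_a−k_d)] ln[(k_a/k_d)(1 − D₀(k_a−k_d)/(k_d L₀))]
= [1/(1.69−0.216)] ln[(1.69/0.216)(1 − 0.375×1.474/(0.216×45.5))]
= (1/1.474) ln[7.824 × 0.9438] = 0.6784 × ln(7.384) = 0.6784 × 1.999 = 1.356 d.
L(t_c) = L₀ e^(−k_d t_c) = 45.5 × 0.7460 = 33.94 mg/L, and at the critical point k_a D_c = k_d L, so D_c = (0.216/1.69) × 33.94 = 4.338 mg/L.
x_c = v t_c = 0.999 m/s × 1.356 d × 86400 s/d = 117100 m ≈ 117 km.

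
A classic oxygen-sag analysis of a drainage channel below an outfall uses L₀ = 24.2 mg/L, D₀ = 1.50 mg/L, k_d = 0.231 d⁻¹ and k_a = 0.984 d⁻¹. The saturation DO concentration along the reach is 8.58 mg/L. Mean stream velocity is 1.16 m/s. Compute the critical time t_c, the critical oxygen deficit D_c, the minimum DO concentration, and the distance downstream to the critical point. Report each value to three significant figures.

With k_a/k_d = 4.260 and 1 − D₀(k_a−k_d)/(k_d L₀) = 0.7979,
t_c = ln(4.260 × 0.7979) / (0.984 − 0.231) = ln(3.399) / 0.7530 = 1.223/0.7530 = 1.625 d.
L(t_c) = L₀ e^(−k_d t_c) = 24.2 × 0.6871 = 16.63 mg/L, and at the critical point k_a D_c = k_d L, so D_c = (0.231/0.984) × 16.63 = 3.903 mg/L.
Minimum DO = C_s − D_c = 8.58 − 3.903 = 4.677 mg/L.
x_c = v t_c = 1.16 m/s × 1.625 d × 86400 s/d = 162800 m ≈ 163 km.

t_c ≈ 1.62 d; D_c ≈ 3.90 mg/L; min DO ≈ 4.68 mg/L; x_c ≈ 163 km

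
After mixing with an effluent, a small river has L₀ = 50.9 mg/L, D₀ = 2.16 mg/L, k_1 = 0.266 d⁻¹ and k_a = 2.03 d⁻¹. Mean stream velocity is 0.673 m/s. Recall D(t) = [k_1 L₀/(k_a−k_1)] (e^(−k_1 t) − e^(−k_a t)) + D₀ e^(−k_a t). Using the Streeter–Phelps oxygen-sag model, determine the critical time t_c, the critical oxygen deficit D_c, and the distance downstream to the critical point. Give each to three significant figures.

t_c ≈ 0.965 d; D_c ≈ 5.16 mg/L; x_c ≈ 56.1 km

At the critical point dD/dt = 0, so k_1 L₀ e^(−k_1 t) = k_a D. Substituting D(t) from the Streeter–Phelps equation and solving for t gives
t_c = ln[(k_a/k_1)(1 − D₀(k_a−k_1)/(k_1 L₀))] / (k_a−k_1).
Here k_a−k_1 = 1.764 d⁻¹ and 1 − D₀(k_a−k_1)/(k_1 L₀) = 1 − 2.16×1.764/(0.266×50.9) = 0.7186, so
t_c = ln(7.632 × 0.7186) / 1.764 = 1.702 / 1.764 = 0.9647 d.
D_c = (k_1/k_a) L₀ e^(−k_1 t_c) = (0.266/2.03) × 50.9 × e^(−0.266×0.9647) = 0.1310 × 50.9 × 0.7737 = 5.160 mg/L.
x_c = v t_c = 0.673 m/s × 0.9647 d × 86400 s/d = 56100 m ≈ 56.1 km.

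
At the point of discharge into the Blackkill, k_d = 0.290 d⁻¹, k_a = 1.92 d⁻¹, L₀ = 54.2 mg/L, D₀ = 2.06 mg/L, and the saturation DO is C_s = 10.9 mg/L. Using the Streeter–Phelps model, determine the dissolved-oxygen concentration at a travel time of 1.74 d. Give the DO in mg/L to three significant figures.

k_d L₀/(k_a−k_d) = 0.290×54.2/(1.92−0.290) = 15.72/1.630 = 9.643 mg/L.
e^(−k_d t) = e^(−0.290×1.740) = 0.6037; e^(−k_a t) = e^(−1.92×1.740) = 0.03541.
D = 9.643 × (0.6037 − 0.03541) + 2.06 × 0.03541 = 5.480 + 0.07294 = 5.553 mg/L.
DO = C_s − D = 10.9 − 5.553 = 5.347 mg/L.

DO ≈ 5.35 mg/L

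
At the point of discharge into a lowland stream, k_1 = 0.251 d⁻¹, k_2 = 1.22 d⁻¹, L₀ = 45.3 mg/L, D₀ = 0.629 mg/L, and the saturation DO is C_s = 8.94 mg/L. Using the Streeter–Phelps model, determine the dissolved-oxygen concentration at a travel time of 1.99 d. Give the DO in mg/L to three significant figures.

k_1 L₀/(k_2−k_1) = 0.251×45.3/(1.22−0.251) = 11.37/0.9690 = 11.73 mg/L.
e^(−k_1 t) = e^(−0.251×1.990) = 0.6068; e^(−k_2 t) = e^(−1.22×1.990) = 0.08823.
D = 11.73 × (0.6068 − 0.08823) + 0.629 × 0.08823 = 6.085 + 0.05550 = 6.141 mg/L.
DO = C_s − D = 8.94 − 6.141 = 2.799 mg/L.

DO ≈ 2.80 mg/L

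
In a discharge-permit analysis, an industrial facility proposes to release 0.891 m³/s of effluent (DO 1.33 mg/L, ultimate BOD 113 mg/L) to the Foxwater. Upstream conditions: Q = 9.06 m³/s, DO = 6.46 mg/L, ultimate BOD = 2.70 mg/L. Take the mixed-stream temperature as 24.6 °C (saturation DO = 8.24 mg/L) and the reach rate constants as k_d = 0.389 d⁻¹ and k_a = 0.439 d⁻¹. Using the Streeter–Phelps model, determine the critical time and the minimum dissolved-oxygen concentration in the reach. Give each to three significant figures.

Mixed DO = (9.06×6.46 + 0.891×1.33)/(9.06+0.891) = 59.71/9.951 = 6.001 mg/L.
Mixed L₀ = (9.06×2.70 + 0.891×113)/(9.951) = 125.1/9.951 = 12.58 mg/L.
Initial deficit D₀ = C_s − DO₀ = 8.24 − 6.001 = 2.239 mg/L.
t_c = (1/0.05000) ln[(0.439/0.389)(1 − 2.239×0.05000/(0.389×12.58))] = 20.00 × ln(1.103) = 1.955 d.
D_c = (0.389/0.439) × 12.58 × e^(−0.389×1.955) = 0.8861 × 12.58 × 0.4674 = 5.208 mg/L.
Minimum DO = 8.24 − 5.208 = 3.032 mg/L.

t_c ≈ 1.96 d; minimum DO ≈ 3.03 mg/L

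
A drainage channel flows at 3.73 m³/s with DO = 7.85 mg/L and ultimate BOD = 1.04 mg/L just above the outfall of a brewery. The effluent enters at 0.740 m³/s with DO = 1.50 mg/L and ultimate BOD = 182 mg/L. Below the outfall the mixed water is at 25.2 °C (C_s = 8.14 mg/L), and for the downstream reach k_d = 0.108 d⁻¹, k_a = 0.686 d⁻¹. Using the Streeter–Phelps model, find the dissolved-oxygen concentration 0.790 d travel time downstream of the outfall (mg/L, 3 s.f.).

DO ≈ 5.41 mg/L

Mixed DO = (3.73×7.85 + 0.740×1.50)/(3.73+0.740) = 30.39/4.470 = 6.799 mg/L.
Mixed L₀ = (3.73×1.04 + 0.740×182)/(4.470) = 138.6/4.470 = 31.00 mg/L.
Initial deficit D₀ = C_s − DO₀ = 8.14 − 6.799 = 1.341 mg/L.
D(0.790) = [0.108×31.00/(0.686−0.108)](e^(−0.108×0.790) − e^(−0.686×0.790)) + 1.341 e^(−0.686×0.790)
= 5.792 × (0.9182 − 0.5816) + 1.341 × 0.5816 = 2.730 mg/L.
DO = 8.14 − 2.730 = 5.410 mg/L.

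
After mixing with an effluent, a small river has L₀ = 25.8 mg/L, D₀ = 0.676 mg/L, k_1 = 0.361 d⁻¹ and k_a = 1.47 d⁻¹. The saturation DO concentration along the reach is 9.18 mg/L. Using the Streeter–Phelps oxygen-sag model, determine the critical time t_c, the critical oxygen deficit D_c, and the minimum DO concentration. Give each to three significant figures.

t_c = [1/(k_a−k_1)] ln[(k_a/k_1)(1 − D₀(k_a−k_1)/(k_1 L₀))]
= [1/(1.47−0.361)] ln[(1.47/0.361)(1 − 0.676×1.109/(0.361×25.8))]
= (1/1.109) ln[4.072 × 0.9195] = 0.9017 × ln(3.744) = 0.9017 × 1.320 = 1.190 d.
L(t_c) = L₀ e^(−k_1 t_c) = 25.8 × 0.6507 = 16.79 mg/L, and at the critical point k_a D_c = k_1 L, so D_c = (0.361/1.47) × 16.79 = 4.123 mg/L.
Minimum DO = C_s − D_c = 9.18 − 4.123 = 5.057 mg/L.

t_c ≈ 1.19 d; D_c ≈ 4.12 mg/L; min DO ≈ 5.06 mg/L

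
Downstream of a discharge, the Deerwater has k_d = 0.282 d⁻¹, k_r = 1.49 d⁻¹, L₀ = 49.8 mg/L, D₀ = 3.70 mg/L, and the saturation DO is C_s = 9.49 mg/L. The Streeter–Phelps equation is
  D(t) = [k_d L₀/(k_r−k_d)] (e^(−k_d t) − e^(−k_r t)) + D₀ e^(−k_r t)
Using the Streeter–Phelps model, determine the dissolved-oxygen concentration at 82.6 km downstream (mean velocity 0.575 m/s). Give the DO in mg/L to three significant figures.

DO ≈ 2.88 mg/L

Travel time t = x/v = 82.6 km / (0.575 m/s) = 82600 m / 0.575 m/s = 143700 s = 1.663 d.
k_d L₀/(k_r−k_d) = 0.282×49.8/(1.49−0.282) = 14.04/1.208 = 11.63 mg/L.
e^(−k_d t) = e^(−0.282×1.663) = 0.6257; e^(−k_r t) = e^(−1.49×1.663) = 0.08397.
D = 11.63 × (0.6257 − 0.08397) + 3.70 × 0.08397 = 6.298 + 0.3107 = 6.609 mg/L.
DO = C_s − D = 9.49 − 6.609 = 2.881 mg/L.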